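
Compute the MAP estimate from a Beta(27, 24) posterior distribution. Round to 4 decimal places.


MAP = mode of Beta distribution
= (alpha - 1)/(alpha + beta - 2)
= (27-1)/(27+24-2)
= 26/49 = 0.5306

0.5306


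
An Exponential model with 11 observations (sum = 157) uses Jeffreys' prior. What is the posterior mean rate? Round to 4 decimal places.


Posterior Gamma(11, 157)
E[lambda] = 11/157 = 0.0701

0.0701


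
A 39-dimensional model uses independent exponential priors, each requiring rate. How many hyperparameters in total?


Per parameter: 1 (rate).
Total = 39 * 1 = 39

39


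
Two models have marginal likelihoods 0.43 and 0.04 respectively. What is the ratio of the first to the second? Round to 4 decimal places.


Evidence ratio = 0.43 / 0.04
= 10.75

10.75


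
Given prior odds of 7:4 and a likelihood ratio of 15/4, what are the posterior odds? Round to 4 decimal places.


Posterior odds = prior odds * LR
Prior odds = 7/4 = 1.75
LR = 15/4 = 3.75
Posterior odds = 1.75 * 3.75 = 6.5625

6.5625


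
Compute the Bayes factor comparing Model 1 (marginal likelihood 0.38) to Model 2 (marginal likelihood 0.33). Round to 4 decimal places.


BF12 = marginal likelihood of M1 / marginal likelihood of M2
= 0.38/0.33
= 1.1515

1.1515


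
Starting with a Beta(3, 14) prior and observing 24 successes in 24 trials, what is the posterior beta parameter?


Posterior beta = prior beta + failures
Failures = 24 - 24 = 0
beta_post = 14 + 0 = 14

14


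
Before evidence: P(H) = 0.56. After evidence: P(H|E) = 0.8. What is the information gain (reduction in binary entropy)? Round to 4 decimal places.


Prior entropy = 0.9896
Posterior entropy = 0.7219
Information gain = 0.9896 - 0.7219 = 0.2677

0.2677


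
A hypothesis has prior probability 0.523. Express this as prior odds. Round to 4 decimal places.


Odds = P(H) / P(not H) = 0.523 / 0.477
= 1.0964

1.0964


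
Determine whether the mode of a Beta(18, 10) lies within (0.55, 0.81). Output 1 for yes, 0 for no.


First find the mode: (a-1)/(a+b-2) = 0.6538
Is 0.6538 in (0.55, 0.81)? 1

1


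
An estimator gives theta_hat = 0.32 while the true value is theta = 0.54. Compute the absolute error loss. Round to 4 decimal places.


The absolute error loss is |theta_hat - theta|
= |0.32 - 0.54|
= 0.22

0.22


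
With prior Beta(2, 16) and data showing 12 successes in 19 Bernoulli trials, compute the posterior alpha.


Conjugate update: alpha_posterior = alpha_prior + k
= 2 + 12 = 14

14


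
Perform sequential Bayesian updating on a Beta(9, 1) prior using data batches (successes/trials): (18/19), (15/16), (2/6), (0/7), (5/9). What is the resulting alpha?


Accumulate successes: 40
Posterior alpha = prior alpha + sum of successes
= 9 + 40 = 49

49


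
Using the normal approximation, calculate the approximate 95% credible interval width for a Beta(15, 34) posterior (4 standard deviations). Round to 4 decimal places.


Var(Beta) = 15*34/(49^2 * 50) = 0.0042
SD = 0.0652
Width ~ 4*SD = 0.2607

0.2607


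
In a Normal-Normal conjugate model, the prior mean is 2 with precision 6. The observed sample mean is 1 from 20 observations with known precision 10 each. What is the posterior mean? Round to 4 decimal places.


Posterior precision = tau0 + n*tau = 6 + 20*10 = 206
Posterior mean = (tau0*mu0 + n*tau*xbar) / posterior_precision
= (6*2 + 20*10*1) / 206
= 212 / 206 = 1.0291

1.0291


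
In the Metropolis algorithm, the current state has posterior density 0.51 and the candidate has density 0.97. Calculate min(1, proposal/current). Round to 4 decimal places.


Ratio = 0.97/0.51 = 1.902
Acceptance probability = min(1, 1.902)
= 1.0

1.0


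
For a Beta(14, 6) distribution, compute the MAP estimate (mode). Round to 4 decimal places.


MAP = mode = (a-1)/(a+b-2)
= (14-1)/(14+6-2)
= 13/18 = 0.7222

0.7222


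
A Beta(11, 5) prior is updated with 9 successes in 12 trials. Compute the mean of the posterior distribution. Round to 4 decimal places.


After update: Beta(20, 8)
Mean = 20 / (20 + 8) = 20 / 28
= 0.7143

0.7143


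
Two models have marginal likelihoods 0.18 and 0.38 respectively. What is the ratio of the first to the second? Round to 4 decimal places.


Evidence ratio = 0.18 / 0.38
= 0.4737

0.4737


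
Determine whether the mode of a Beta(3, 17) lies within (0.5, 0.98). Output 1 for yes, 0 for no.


First find the mode: (a-1)/(a+b-2) = 0.1111
Is 0.1111 in (0.5, 0.98)? 0

0


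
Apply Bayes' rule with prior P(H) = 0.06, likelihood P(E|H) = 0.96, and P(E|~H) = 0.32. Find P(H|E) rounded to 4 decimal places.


Step 1: Compute marginal P(E) = P(E|H)P(H) + P(E|~H)P(~H)
= 0.96*0.06 + 0.32*0.94 = 0.3584
Step 2: P(H|E) = P(E|H)P(H)/P(E) = 0.0576/0.3584
= 0.1607

0.1607


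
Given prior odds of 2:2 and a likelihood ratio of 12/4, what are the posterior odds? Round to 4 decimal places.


Posterior odds = prior odds * LR
Prior odds = 2/2 = 1.0
LR = 12/4 = 3.0
Posterior odds = 1.0 * 3.0 = 3.0

3.0


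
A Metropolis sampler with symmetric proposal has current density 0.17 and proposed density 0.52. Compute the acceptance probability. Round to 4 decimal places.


For symmetric proposals, acceptance = min(1, pi(x*)/pi(x))
= min(1, 0.52/0.17)
= min(1, 3.0588) = 1.0

1.0


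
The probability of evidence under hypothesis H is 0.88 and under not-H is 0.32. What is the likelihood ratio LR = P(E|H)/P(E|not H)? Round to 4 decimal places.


LR = 0.88 / 0.32
= 2.75

2.75


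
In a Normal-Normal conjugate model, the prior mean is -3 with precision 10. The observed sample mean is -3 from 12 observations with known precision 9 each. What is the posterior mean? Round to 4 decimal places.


Posterior precision = tau0 + n*tau = 10 + 12*9 = 118
Posterior mean = (tau0*mu0 + n*tau*xbar) / posterior_precision
= (10*-3 + 12*9*-3) / 118
= -354 / 118 = -3.0

-3.0


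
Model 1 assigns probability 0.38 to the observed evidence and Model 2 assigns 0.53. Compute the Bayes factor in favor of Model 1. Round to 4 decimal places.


BF = P(data|M1) / P(data|M2)
= 0.38 / 0.53 = 0.717

0.717


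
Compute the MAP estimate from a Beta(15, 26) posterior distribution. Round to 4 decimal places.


MAP = mode of Beta distribution
= (alpha - 1)/(alpha + beta - 2)
= (15-1)/(15+26-2)
= 14/39 = 0.359

0.359


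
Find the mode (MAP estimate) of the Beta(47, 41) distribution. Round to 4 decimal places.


For Beta(a,b) with a,b > 1:
Mode = (a-1)/(a+b-2) = (47-1)/(88-2)
= 46/86 = 0.5349

0.5349


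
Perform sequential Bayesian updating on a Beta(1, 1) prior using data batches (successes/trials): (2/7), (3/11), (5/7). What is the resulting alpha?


Accumulate successes: 10
Posterior alpha = prior alpha + sum of successes
= 1 + 10 = 11

11


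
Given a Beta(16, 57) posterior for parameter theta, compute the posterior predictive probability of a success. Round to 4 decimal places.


For a Beta-Bernoulli model, the predictive probability is the mean:
P(success) = 16/(16+57) = 16/73 = 0.2192

0.2192


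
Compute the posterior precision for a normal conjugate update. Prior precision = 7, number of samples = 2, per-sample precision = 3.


tau_post = tau_0 + n * tau
= 7 + 2 * 3 = 13

13


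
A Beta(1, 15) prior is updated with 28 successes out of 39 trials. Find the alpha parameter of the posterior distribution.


In the Beta-Binomial conjugate update:
alpha_post = alpha_prior + successes
= 1 + 28
= 29

29


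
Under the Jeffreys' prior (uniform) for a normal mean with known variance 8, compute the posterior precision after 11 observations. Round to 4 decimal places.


Prior precision = 0 (flat prior).
Post. prec. = 0 + n/var = 11/8 = 1.375

1.375


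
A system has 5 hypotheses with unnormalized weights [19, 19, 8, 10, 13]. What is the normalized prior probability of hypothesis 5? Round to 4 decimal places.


The normalized prior is the weight divided by the total.
Total weight = 69
P(H5) = 13 / 69 = 0.1884

0.1884


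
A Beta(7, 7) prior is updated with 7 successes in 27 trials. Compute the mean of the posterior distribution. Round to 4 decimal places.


After update: Beta(14, 27)
Mean = 14 / (14 + 27) = 14 / 41
= 0.3415

0.3415


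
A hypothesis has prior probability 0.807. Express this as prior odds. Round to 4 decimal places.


Odds = P(H) / P(not H) = 0.807 / 0.193
= 4.1813

4.1813


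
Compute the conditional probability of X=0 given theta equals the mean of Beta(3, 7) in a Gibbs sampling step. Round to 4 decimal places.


Mean of Beta(3, 7) = 0.3
P(X=0 | theta=0.3) = 0.7

0.7


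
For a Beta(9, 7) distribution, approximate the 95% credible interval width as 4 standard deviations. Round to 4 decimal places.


Variance of Beta(a,b) = ab / ((a+b)^2 * (a+b+1))
= 9*7 / ((16)^2 * 17)
= 0.0145
SD = sqrt(0.0145) = 0.1203
Width = 4 * SD = 0.4813

0.4813


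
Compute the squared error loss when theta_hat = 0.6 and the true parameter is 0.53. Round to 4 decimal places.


L = (theta_hat - theta_true)^2
= (0.6 - 0.53)^2
= 0.07^2 = 0.0049

0.0049


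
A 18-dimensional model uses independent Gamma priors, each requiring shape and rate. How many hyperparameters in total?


Per parameter: 2 (shape and rate).
Total = 18 * 2 = 36

36


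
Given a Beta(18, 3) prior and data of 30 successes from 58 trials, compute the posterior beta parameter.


Number of failures = 58 - 30 = 28
Posterior beta = 3 + 28 = 31

31


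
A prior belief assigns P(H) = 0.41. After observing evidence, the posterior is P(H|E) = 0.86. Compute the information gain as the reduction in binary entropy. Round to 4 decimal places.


H(prior) = -0.41*log2(0.41) - 0.59*log2(0.59)
= 0.9765
H(post) = -0.86*log2(0.86) - 0.14*log2(0.14)
= 0.5842
IG = 0.9765 - 0.5842 = 0.3923

0.3923


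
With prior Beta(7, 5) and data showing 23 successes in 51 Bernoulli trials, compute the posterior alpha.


Conjugate update: alpha_posterior = alpha_prior + k
= 7 + 23 = 30

30


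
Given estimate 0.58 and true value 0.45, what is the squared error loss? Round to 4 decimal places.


Squared error = (estimate - true)^2
Difference = 0.13
Loss = 0.13^2 = 0.0169

0.0169


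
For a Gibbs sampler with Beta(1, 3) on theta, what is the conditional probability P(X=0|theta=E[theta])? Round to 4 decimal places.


E[theta] = 1/(1+3) = 0.25
P(X=0|theta) = 1 - theta = 0.75

0.75


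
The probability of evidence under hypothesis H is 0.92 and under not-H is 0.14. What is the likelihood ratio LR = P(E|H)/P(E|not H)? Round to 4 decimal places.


LR = 0.92 / 0.14
= 6.5714

6.5714


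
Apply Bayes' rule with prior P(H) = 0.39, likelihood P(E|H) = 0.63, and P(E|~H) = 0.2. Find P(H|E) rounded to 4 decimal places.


Step 1: Compute marginal P(E) = P(E|H)P(H) + P(E|~H)P(~H)
= 0.63*0.39 + 0.2*0.61 = 0.3677
Step 2: P(H|E) = P(E|H)P(H)/P(E) = 0.2457/0.3677
= 0.6682

0.6682


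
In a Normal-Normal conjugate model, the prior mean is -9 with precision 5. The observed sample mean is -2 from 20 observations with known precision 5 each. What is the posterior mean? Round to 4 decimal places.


Posterior precision = tau0 + n*tau = 5 + 20*5 = 105
Posterior mean = (tau0*mu0 + n*tau*xbar) / posterior_precision
= (5*-9 + 20*5*-2) / 105
= -245 / 105 = -2.3333

-2.3333


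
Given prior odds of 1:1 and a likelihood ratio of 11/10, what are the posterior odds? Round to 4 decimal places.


Posterior odds = prior odds * LR
Prior odds = 1/1 = 1.0
LR = 11/10 = 1.1
Posterior odds = 1.0 * 1.1 = 1.1

1.1


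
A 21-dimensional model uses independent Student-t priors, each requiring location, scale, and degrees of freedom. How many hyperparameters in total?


Per parameter: 3 (location, scale, and degrees of freedom).
Total = 21 * 3 = 63

63


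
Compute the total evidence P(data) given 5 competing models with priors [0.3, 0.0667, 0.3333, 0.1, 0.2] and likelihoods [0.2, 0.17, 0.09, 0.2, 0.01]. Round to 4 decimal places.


Marginal likelihood = sum P(model_i) * P(data|model_i)
Model 1: 0.3 * 0.2 = 0.06
Model 2: 0.0667 * 0.17 = 0.0113
Model 3: 0.3333 * 0.09 = 0.03
Model 4: 0.1 * 0.2 = 0.02
Model 5: 0.2 * 0.01 = 0.002
Total = 0.1233

0.1233


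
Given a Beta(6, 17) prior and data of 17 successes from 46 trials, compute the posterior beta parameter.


Number of failures = 46 - 17 = 29
Posterior beta = 17 + 29 = 46

46


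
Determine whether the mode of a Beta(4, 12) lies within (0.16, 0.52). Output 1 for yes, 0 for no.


First find the mode: (a-1)/(a+b-2) = 0.2143
Is 0.2143 in (0.16, 0.52)? 1

1


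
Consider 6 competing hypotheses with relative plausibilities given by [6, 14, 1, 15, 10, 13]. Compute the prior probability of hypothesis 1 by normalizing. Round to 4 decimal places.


Sum of weights = 6 + 14 + 1 + 15 + 10 + 13 = 59
Normalized prior for H1 = 6 / 59
= 0.1017

0.1017


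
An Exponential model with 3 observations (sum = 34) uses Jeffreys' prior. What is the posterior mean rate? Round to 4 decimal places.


Posterior Gamma(3, 34)
E[lambda] = 3/34 = 0.0882

0.0882


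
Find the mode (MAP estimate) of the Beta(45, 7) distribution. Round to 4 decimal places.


For Beta(a,b) with a,b > 1:
Mode = (a-1)/(a+b-2) = (45-1)/(52-2)
= 44/50 = 0.88

0.88


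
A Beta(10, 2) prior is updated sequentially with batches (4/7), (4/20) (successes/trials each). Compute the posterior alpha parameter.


Sequential conjugate updating is equivalent to a single batch update.
Total successes across all batches = 8
alpha_posterior = alpha_prior + total_successes = 10 + 8
= 18

18


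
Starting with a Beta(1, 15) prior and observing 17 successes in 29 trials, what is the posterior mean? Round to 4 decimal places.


Posterior parameters: alpha = 1 + 17 = 18
beta = 15 + 12 = 27
Posterior mean = alpha / (alpha + beta) = 18 / 45
= 0.4

0.4


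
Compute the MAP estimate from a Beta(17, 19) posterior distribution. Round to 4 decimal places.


MAP = mode of Beta distribution
= (alpha - 1)/(alpha + beta - 2)
= (17-1)/(17+19-2)
= 16/34 = 0.4706

0.4706


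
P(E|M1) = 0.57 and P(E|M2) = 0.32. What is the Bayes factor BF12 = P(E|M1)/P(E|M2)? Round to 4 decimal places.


Bayes factor BF12 = P(E|M1) / P(E|M2)
= 0.57 / 0.32
= 1.7812

1.7812


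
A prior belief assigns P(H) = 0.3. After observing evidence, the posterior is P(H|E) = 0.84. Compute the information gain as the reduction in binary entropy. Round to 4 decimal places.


H(prior) = -0.3*log2(0.3) - 0.7*log2(0.7)
= 0.8813
H(post) = -0.84*log2(0.84) - 0.16*log2(0.16)
= 0.6343
IG = 0.8813 - 0.6343 = 0.247

0.247


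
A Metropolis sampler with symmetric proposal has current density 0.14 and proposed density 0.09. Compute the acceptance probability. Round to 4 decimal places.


For symmetric proposals, acceptance = min(1, pi(x*)/pi(x))
= min(1, 0.09/0.14)
= min(1, 0.6429) = 0.6429

0.6429


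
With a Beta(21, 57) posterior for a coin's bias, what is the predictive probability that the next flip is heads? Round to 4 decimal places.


The predictive probability equals the posterior mean.
P(next = heads) = alpha / (alpha + beta)
= 21 / 78 = 0.2692

0.2692


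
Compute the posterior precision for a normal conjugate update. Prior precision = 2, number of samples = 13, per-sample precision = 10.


tau_post = tau_0 + n * tau
= 2 + 13 * 10 = 132

132


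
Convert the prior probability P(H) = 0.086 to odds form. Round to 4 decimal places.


P(not H) = 1 - 0.086 = 0.914
Odds = 0.086 / 0.914 = 0.0941

0.0941


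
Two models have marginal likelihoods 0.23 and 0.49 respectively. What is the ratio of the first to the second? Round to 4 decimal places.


Evidence ratio = 0.23 / 0.49
= 0.4694

0.4694


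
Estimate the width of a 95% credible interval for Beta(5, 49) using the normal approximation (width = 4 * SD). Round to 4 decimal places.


For Beta(a,b): Var = ab/((a+b)^2(a+b+1))
Var = 0.0015, SD = 0.0391
Approximate 95% CI width = 4 * 0.0391 = 0.1563

0.1563


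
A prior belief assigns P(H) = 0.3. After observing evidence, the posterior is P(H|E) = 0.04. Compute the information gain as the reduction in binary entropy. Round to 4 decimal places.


H(prior) = -0.3*log2(0.3) - 0.7*log2(0.7)
= 0.8813
H(post) = -0.04*log2(0.04) - 0.96*log2(0.96)
= 0.2423
IG = 0.8813 - 0.2423 = 0.639

0.639


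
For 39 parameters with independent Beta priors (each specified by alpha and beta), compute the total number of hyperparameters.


A Beta prior has 2 hyperparameters per parameter.
Total = 39 * 2 = 78

78


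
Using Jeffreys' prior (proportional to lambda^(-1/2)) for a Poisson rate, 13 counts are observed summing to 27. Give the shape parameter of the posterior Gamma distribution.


Conjugate update: Gamma(prior_shape + S, prior_rate + n).
Prior shape = 0.5, prior rate = 0.
Posterior shape = 0.5 + S = 0.5 + 27 = 27.5

27.5


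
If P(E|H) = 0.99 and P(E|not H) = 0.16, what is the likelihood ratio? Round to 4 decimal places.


Likelihood ratio = P(E|H) / P(E|not H)
= 0.99 / 0.16
= 6.1875

6.1875


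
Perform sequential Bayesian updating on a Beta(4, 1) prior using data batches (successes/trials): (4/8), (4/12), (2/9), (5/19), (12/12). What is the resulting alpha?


Accumulate successes: 27
Posterior alpha = prior alpha + sum of successes
= 4 + 27 = 31

31


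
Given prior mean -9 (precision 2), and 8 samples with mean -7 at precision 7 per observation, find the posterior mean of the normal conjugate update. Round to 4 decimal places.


The posterior mean is a precision-weighted average of prior and data.
Post. prec. = 2 + 56 = 58
Post. mean = (-18 + -392)/58 = -410/58 = -7.069

-7.069


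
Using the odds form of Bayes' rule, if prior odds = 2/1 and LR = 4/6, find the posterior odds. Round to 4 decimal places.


Bayes' rule in odds form: posterior odds = prior odds * LR
= (2 * 4) / (1 * 6)
= 8/6 = 1.3333

1.3333


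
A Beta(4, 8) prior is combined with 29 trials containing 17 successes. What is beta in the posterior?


In conjugate updating:
beta_posterior = beta_prior + (n - k)
= 8 + (29 - 17)
= 8 + 12 = 20

20


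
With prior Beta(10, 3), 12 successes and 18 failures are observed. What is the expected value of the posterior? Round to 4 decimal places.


Posterior = Beta(22, 21)
E[theta] = alpha/(alpha+beta)
= 22/43 = 0.5116

0.5116


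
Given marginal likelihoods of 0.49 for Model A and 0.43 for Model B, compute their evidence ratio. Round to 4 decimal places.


Ratio = ML(A) / ML(B) = 0.49/0.43
= 1.1395

1.1395


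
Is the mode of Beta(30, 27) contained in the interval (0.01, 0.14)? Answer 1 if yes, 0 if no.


Mode = (a-1)/(a+b-2) = 29/55 = 0.5273
Interval: (0.01, 0.14)
Contains mode? 0

0


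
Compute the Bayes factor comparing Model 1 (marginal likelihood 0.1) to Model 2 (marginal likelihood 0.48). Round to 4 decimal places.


BF12 = marginal likelihood of M1 / marginal likelihood of M2
= 0.1/0.48
= 0.2083

0.2083


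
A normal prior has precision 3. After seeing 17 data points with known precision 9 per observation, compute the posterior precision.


In the conjugate normal model, precisions add:
tau_posterior = tau_prior + n * tau_data
= 3 + 17*9 = 156

156


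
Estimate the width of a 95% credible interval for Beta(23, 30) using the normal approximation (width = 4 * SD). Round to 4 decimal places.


For Beta(a,b): Var = ab/((a+b)^2(a+b+1))
Var = 0.0045, SD = 0.0674
Approximate 95% CI width = 4 * 0.0674 = 0.2698

0.2698


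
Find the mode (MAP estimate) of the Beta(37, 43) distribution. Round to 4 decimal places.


For Beta(a,b) with a,b > 1:
Mode = (a-1)/(a+b-2) = (37-1)/(80-2)
= 36/78 = 0.4615

0.4615


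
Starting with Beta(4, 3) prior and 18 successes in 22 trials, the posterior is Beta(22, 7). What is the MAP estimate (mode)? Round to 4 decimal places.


The mode of Beta(a, b) when a > 1 and b > 1 is (a-1)/(a+b-2)
= (22 - 1) / (22 + 7 - 2)
= 21 / 27
= 0.7778

0.7778


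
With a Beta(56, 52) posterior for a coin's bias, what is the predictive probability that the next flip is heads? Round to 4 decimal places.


The predictive probability equals the posterior mean.
P(next = heads) = alpha / (alpha + beta)
= 56 / 108 = 0.5185

0.5185


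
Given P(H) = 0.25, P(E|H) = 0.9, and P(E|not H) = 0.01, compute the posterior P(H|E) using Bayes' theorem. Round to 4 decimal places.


By Bayes' theorem: P(H|E) = P(E|H)*P(H) / P(E)
P(E) = P(E|H)*P(H) + P(E|not H)*P(not H)
P(E) = 0.9*0.25 + 0.01*0.75 = 0.2325
P(H|E) = 0.9*0.25 / 0.2325 = 0.9677

0.9677


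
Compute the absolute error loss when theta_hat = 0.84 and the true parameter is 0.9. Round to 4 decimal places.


L = |theta_hat - theta_true|
= |0.84 - 0.9| = 0.06

0.06


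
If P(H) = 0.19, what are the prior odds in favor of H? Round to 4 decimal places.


Prior odds = P(H) / (1 - P(H))
= 0.19 / 0.81
= 0.2346

0.2346


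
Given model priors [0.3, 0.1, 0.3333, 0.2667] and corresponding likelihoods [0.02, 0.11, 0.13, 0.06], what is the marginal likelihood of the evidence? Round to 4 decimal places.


P(E) = sum_i P(M_i) P(E|M_i)
= 0.006 + 0.011 + 0.0433 + 0.016
= 0.0763

0.0763


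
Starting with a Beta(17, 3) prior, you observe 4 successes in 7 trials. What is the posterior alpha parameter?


For a Beta-Binomial conjugate model:
Posterior alpha = prior alpha + number of successes
= 17 + 4 = 21

21


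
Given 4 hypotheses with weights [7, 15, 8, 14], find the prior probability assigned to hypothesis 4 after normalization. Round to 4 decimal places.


To normalize, divide each weight by the sum of all weights.
Sum = 44
Prior(H4) = 14/44 = 0.3182

0.3182


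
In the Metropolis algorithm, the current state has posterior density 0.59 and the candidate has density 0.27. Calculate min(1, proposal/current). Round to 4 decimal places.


Ratio = 0.27/0.59 = 0.4576
Acceptance probability = min(1, 0.4576)
= 0.4576

0.4576


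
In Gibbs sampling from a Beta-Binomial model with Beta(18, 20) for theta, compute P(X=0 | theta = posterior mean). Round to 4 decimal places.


Posterior mean = alpha/(alpha+beta) = 18/38 = 0.4737
P(X=0|theta=mean) = 1 - theta = 0.5263

0.5263


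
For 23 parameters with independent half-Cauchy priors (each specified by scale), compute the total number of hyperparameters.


A half-Cauchy prior has 1 hyperparameter per parameter.
Total = 23 * 1 = 23

23


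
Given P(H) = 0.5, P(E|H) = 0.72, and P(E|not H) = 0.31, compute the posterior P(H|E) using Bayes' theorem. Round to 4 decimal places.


By Bayes' theorem: P(H|E) = P(E|H)*P(H) / P(E)
P(E) = P(E|H)*P(H) + P(E|not H)*P(not H)
P(E) = 0.72*0.5 + 0.31*0.5 = 0.515
P(H|E) = 0.72*0.5 / 0.515 = 0.699

0.699


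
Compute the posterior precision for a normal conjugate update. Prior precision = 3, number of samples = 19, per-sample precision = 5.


tau_post = tau_0 + n * tau
= 3 + 19 * 5 = 98

98


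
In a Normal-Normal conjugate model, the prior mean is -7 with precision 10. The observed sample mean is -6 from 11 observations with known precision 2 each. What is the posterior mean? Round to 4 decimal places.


Posterior precision = tau0 + n*tau = 10 + 11*2 = 32
Posterior mean = (tau0*mu0 + n*tau*xbar) / posterior_precision
= (10*-7 + 11*2*-6) / 32
= -202 / 32 = -6.3125

-6.3125


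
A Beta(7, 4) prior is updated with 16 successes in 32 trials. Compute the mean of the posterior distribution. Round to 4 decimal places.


After update: Beta(23, 20)
Mean = 23 / (23 + 20) = 23 / 43
= 0.5349

0.5349


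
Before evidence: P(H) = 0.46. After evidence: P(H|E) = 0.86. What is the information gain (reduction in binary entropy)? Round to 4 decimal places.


Prior entropy = 0.9954
Posterior entropy = 0.5842
Information gain = 0.9954 - 0.5842 = 0.4111

0.4111


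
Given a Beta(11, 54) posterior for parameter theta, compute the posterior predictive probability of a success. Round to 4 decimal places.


For a Beta-Bernoulli model, the predictive probability is the mean:
P(success) = 11/(11+54) = 11/65 = 0.1692

0.1692


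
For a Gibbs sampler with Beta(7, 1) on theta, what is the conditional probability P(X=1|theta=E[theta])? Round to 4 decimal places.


E[theta] = 7/(7+1) = 0.875
P(X=1|theta) = theta = 0.875

0.875


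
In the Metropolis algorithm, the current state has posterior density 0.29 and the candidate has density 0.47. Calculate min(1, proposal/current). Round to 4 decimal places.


Ratio = 0.47/0.29 = 1.6207
Acceptance probability = min(1, 1.6207)
= 1.0

1.0


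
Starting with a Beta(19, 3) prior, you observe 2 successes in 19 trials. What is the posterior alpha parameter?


For a Beta-Binomial conjugate model:
Posterior alpha = prior alpha + number of successes
= 19 + 2 = 21

21


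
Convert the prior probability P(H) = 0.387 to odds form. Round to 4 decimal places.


P(not H) = 1 - 0.387 = 0.613
Odds = 0.387 / 0.613 = 0.6313

0.6313


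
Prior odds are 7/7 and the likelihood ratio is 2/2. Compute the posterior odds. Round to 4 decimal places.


Posterior odds = prior odds * likelihood ratio
= (7/7) * (2/2)
= 14 / 14
= 1.0

1.0


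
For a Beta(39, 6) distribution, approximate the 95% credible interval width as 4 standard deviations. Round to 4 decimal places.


Variance of Beta(a,b) = ab / ((a+b)^2 * (a+b+1))
= 39*6 / ((45)^2 * 46)
= 0.0025
SD = sqrt(0.0025) = 0.0501
Width = 4 * SD = 0.2005

0.2005


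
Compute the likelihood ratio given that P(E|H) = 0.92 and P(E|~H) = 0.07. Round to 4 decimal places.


LR = P(E|H) / P(E|~H)
= 0.92 / 0.07 = 13.1429

13.1429


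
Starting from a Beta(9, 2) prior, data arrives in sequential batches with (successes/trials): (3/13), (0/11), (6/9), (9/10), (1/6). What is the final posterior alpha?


In sequential Bayesian updating, we sum all successes.
Total successes = 19
Final alpha = 9 + 19 = 28

28


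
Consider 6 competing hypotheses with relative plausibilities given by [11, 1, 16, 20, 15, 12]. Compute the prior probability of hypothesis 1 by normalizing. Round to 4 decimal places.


Sum of weights = 11 + 1 + 16 + 20 + 15 + 12 = 75
Normalized prior for H1 = 11 / 75
= 0.1467

0.1467


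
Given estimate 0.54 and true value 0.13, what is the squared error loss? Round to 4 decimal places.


Squared error = (estimate - true)^2
Difference = 0.41
Loss = 0.41^2 = 0.1681

0.1681


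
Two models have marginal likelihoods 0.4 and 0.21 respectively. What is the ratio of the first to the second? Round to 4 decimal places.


Evidence ratio = 0.4 / 0.21
= 1.9048

1.9048


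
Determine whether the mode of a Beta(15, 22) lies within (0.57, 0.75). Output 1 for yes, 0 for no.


First find the mode: (a-1)/(a+b-2) = 0.4
Is 0.4 in (0.57, 0.75)? 0

0


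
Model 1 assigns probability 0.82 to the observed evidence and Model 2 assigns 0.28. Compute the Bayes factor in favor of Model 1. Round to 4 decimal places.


BF = P(data|M1) / P(data|M2)
= 0.82 / 0.28 = 2.9286

2.9286


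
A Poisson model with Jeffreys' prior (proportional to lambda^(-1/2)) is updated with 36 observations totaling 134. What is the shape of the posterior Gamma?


Posterior = Gamma(0.5 + S, n)
= Gamma(0.5 + 134, 36)
Posterior shape = 0.5 + S = 0.5 + 134 = 134.5

134.5


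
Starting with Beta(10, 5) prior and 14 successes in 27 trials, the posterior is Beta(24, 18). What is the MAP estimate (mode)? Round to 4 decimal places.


The mode of Beta(a, b) when a > 1 and b > 1 is (a-1)/(a+b-2)
= (24 - 1) / (24 + 18 - 2)
= 23 / 40
= 0.575

0.575


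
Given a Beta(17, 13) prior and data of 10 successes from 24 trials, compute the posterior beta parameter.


Number of failures = 24 - 10 = 14
Posterior beta = 13 + 14 = 27

27


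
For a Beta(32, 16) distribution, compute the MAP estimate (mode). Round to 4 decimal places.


MAP = mode = (a-1)/(a+b-2)
= (32-1)/(32+16-2)
= 31/46 = 0.6739

0.6739


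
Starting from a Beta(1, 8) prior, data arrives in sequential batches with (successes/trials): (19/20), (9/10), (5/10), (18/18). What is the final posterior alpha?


In sequential Bayesian updating, we sum all successes.
Total successes = 51
Final alpha = 1 + 51 = 52

52


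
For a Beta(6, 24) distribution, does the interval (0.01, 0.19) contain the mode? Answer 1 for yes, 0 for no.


Mode of Beta(a,b) = (a-1)/(a+b-2)
= (6-1)/(6+24-2) = 0.1786
Check: 0.01 <= 0.1786 <= 0.19?
Result: 1

1


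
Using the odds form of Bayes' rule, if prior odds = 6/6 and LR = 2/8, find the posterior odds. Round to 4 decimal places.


Bayes' rule in odds form: posterior odds = prior odds * LR
= (6 * 2) / (6 * 8)
= 12/48 = 0.25

0.25


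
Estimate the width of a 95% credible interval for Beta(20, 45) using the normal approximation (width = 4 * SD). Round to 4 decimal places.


For Beta(a,b): Var = ab/((a+b)^2(a+b+1))
Var = 0.0032, SD = 0.0568
Approximate 95% CI width = 4 * 0.0568 = 0.2272

0.2272


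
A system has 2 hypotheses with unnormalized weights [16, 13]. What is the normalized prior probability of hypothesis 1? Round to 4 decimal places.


The normalized prior is the weight divided by the total.
Total weight = 29
P(H1) = 16 / 29 = 0.5517

0.5517


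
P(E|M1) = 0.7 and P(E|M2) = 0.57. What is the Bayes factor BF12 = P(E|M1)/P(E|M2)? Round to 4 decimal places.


Bayes factor BF12 = P(E|M1) / P(E|M2)
= 0.7 / 0.57
= 1.2281

1.2281


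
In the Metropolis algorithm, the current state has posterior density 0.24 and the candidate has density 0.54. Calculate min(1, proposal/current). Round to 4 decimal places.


Ratio = 0.54/0.24 = 2.25
Acceptance probability = min(1, 2.25)
= 1.0

1.0


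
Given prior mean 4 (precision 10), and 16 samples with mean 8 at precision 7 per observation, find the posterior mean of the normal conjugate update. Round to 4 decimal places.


The posterior mean is a precision-weighted average of prior and data.
Post. prec. = 10 + 112 = 122
Post. mean = (40 + 896)/122 = 936/122 = 7.6721

7.6721


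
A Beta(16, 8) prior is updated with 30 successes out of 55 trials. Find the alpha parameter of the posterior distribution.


In the Beta-Binomial conjugate update:
alpha_post = alpha_prior + successes
= 16 + 30
= 46

46


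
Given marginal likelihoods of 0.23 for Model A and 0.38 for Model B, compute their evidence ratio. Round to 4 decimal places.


Ratio = ML(A) / ML(B) = 0.23/0.38
= 0.6053

0.6053


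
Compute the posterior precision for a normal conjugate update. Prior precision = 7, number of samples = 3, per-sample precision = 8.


tau_post = tau_0 + n * tau
= 7 + 3 * 8 = 31

31


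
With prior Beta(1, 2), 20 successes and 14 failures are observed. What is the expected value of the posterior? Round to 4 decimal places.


Posterior = Beta(21, 16)
E[theta] = alpha/(alpha+beta)
= 21/37 = 0.5676

0.5676


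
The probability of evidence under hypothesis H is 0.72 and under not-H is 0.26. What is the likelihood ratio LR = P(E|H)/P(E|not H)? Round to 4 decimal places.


LR = 0.72 / 0.26
= 2.7692

2.7692


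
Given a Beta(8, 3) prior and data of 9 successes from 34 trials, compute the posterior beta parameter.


Number of failures = 34 - 9 = 25
Posterior beta = 3 + 25 = 28

28


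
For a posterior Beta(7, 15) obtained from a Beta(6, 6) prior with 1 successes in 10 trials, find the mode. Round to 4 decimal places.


Mode = (alpha - 1) / (alpha + beta - 2)
= 6 / 20
= 0.3

0.3


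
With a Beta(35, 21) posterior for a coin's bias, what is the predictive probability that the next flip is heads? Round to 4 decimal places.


The predictive probability equals the posterior mean.
P(next = heads) = alpha / (alpha + beta)
= 35 / 56 = 0.625

0.625


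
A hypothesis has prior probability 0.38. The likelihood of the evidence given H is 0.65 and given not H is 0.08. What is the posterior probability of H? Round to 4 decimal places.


Using Bayes' theorem:
P(E) = 0.38 * 0.65 + 0.62 * 0.08
P(E) = 0.2966
P(H|E) = (0.38 * 0.65) / 0.2966 = 0.8328

0.8328


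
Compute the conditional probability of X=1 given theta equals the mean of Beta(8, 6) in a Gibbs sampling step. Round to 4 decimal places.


Mean of Beta(8, 6) = 0.5714
P(X=1 | theta=0.5714) = 0.5714

0.5714


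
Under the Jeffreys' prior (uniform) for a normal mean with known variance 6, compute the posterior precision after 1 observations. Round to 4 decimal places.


Prior precision = 0 (flat prior).
Post. prec. = 0 + n/var = 1/6 = 0.1667

0.1667


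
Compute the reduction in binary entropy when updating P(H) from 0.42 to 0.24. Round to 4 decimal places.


H_before = -p*log2(p) - (1-p)*log2(1-p) for p=0.42: 0.9815
H_after for p=0.24: 0.795
Reduction = 0.9815 - 0.795 = 0.1864

0.1864


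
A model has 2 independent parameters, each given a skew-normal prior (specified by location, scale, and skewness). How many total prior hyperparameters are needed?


Each skew-normal prior needs 3 hyperparameters (location, scale, and skewness).
Total = 3 * 2 = 6

6


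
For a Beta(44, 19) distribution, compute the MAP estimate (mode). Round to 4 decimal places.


MAP = mode = (a-1)/(a+b-2)
= (44-1)/(44+19-2)
= 43/61 = 0.7049

0.7049


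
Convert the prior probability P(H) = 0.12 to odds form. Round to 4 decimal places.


P(not H) = 1 - 0.12 = 0.88
Odds = 0.12 / 0.88 = 0.1364

0.1364


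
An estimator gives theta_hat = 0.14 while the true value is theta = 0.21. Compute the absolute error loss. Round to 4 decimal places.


The absolute error loss is |theta_hat - theta|
= |0.14 - 0.21|
= 0.07

0.07


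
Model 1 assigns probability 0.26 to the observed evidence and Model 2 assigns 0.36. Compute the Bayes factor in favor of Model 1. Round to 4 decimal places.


BF = P(data|M1) / P(data|M2)
= 0.26 / 0.36 = 0.7222

0.7222


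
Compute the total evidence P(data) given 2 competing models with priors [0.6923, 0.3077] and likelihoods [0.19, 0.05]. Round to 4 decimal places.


Marginal likelihood = sum P(model_i) * P(data|model_i)
Model 1: 0.6923 * 0.19 = 0.1315
Model 2: 0.3077 * 0.05 = 0.0154
Total = 0.1469

0.1469


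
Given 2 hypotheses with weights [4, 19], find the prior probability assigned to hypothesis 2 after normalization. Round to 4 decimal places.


To normalize, divide each weight by the sum of all weights.
Sum = 23
Prior(H2) = 19/23 = 0.8261

0.8261


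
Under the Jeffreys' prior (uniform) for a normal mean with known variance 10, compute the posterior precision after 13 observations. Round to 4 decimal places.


Prior precision = 0 (flat prior).
Post. prec. = 0 + n/var = 13/10 = 1.3

1.3


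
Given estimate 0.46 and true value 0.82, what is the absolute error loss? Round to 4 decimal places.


Absolute error = |estimate - true|
= |-0.36| = 0.36

0.36


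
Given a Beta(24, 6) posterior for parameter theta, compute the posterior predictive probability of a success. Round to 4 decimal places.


For a Beta-Bernoulli model, the predictive probability is the mean:
P(success) = 24/(24+6) = 24/30 = 0.8

0.8


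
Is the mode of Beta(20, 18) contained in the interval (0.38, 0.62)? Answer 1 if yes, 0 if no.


Mode = (a-1)/(a+b-2) = 19/36 = 0.5278
Interval: (0.38, 0.62)
Contains mode? 1

1


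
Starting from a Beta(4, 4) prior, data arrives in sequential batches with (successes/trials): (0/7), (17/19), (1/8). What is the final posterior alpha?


In sequential Bayesian updating, we sum all successes.
Total successes = 18
Final alpha = 4 + 18 = 22

22


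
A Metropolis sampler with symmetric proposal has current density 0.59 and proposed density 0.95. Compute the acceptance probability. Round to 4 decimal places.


For symmetric proposals, acceptance = min(1, pi(x*)/pi(x))
= min(1, 0.95/0.59)
= min(1, 1.6102) = 1.0

1.0


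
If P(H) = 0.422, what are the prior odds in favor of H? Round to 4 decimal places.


Prior odds = P(H) / (1 - P(H))
= 0.422 / 0.578
= 0.7301

0.7301


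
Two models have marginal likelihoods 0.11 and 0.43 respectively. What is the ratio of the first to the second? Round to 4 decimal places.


Evidence ratio = 0.11 / 0.43
= 0.2558

0.2558


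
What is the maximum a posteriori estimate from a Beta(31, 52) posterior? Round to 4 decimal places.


The MAP estimate equals the mode of the distribution.
Mode of Beta(a,b) = (a-1)/(a+b-2)
= 30/81
= 0.3704

0.3704


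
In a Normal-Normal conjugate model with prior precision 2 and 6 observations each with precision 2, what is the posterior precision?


Posterior precision = prior precision + n * observation precision
= 2 + 6 * 2
= 2 + 12 = 14

14


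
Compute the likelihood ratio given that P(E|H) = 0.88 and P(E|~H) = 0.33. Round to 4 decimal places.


LR = P(E|H) / P(E|~H)
= 0.88 / 0.33 = 2.6667

2.6667


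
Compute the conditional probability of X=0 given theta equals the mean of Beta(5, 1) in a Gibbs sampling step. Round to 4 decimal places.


Mean of Beta(5, 1) = 0.8333
P(X=0 | theta=0.8333) = 0.1667

0.1667


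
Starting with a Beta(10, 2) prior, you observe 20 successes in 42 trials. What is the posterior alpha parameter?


For a Beta-Binomial conjugate model:
Posterior alpha = prior alpha + number of successes
= 10 + 20 = 30

30


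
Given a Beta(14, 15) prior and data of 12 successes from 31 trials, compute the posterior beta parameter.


Number of failures = 31 - 12 = 19
Posterior beta = 15 + 19 = 34

34


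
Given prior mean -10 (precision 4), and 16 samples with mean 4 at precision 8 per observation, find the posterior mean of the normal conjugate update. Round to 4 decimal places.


The posterior mean is a precision-weighted average of prior and data.
Post. prec. = 4 + 128 = 132
Post. mean = (-40 + 512)/132 = 472/132 = 3.5758

3.5758


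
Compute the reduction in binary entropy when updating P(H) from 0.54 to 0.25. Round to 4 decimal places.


H_before = -p*log2(p) - (1-p)*log2(1-p) for p=0.54: 0.9954
H_after for p=0.25: 0.8113
Reduction = 0.9954 - 0.8113 = 0.1841

0.1841


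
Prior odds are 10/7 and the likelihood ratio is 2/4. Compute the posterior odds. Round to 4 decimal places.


Posterior odds = prior odds * likelihood ratio
= (10/7) * (2/4)
= 20 / 28
= 0.7143

0.7143


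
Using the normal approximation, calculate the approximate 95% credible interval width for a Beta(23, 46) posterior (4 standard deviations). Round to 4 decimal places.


Var(Beta) = 23*46/(69^2 * 70) = 0.0032
SD = 0.0563
Width ~ 4*SD = 0.2254

0.2254


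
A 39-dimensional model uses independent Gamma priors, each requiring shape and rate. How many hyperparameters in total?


Per parameter: 2 (shape and rate).
Total = 39 * 2 = 78

78


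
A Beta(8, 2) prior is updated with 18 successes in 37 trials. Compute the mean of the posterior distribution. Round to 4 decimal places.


After update: Beta(26, 21)
Mean = 26 / (26 + 21) = 26 / 47
= 0.5532

0.5532


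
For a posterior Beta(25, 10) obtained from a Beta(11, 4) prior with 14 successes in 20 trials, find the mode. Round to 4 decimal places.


Mode = (alpha - 1) / (alpha + beta - 2)
= 24 / 33
= 0.7273

0.7273


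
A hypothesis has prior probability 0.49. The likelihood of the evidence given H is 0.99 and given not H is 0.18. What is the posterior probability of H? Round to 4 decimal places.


Using Bayes' theorem:
P(E) = 0.49 * 0.99 + 0.51 * 0.18
P(E) = 0.5769
P(H|E) = (0.49 * 0.99) / 0.5769 = 0.8409

0.8409


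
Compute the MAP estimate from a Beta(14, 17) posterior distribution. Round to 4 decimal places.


MAP = mode of Beta distribution
= (alpha - 1)/(alpha + beta - 2)
= (14-1)/(14+17-2)
= 13/29 = 0.4483

0.4483


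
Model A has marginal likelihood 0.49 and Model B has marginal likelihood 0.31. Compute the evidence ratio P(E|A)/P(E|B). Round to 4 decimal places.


Evidence ratio = P(E|A) / P(E|B)
= 0.49 / 0.31
= 1.5806

1.5806
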